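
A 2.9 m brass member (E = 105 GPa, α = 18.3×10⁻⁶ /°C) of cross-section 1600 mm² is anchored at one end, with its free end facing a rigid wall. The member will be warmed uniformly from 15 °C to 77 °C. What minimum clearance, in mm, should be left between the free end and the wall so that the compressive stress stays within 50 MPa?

With no wall the member would lengthen by αΔT L = 18.3×10⁻⁶ × 62 × 2900 = 3.29 mm.
A stress of 50 MPa corresponds to the wall pushing the member back by σL/E = 50×2900/(105×10³) = 1.381 mm.
So the gap has to take up the difference, g_min = δ_free − σL/E = 3.29 − 1.381 = 1.909 mm.

g ≈ 1.91 mm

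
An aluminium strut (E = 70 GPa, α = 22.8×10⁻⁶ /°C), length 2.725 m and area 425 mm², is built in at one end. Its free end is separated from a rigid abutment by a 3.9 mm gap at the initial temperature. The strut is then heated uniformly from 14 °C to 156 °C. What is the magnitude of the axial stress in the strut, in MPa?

If the wall were absent the strut would grow by αΔT L = 22.8×10⁻⁶ × 142 × 2725 = 8.822 mm.
The gap closes (δ_free > 3.9 mm) and the wall then resists a further 8.822 − 3.9 = 4.922 mm of expansion.
Compatibility: PL/(AE) = 4.922 mm, so σ = P/A = E × (4.922/2725) = 126.4 MPa.

σ ≈ 126 MPa (compressive)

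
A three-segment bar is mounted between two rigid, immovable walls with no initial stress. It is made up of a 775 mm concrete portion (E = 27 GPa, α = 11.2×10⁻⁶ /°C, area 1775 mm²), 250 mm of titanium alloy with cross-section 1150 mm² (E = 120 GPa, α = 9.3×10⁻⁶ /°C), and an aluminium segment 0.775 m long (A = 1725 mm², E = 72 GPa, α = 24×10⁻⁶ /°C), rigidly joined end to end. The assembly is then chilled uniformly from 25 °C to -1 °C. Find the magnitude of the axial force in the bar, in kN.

P ≈ 31.8 kN (tensile)

If the supports were absent, the total length change would be Σ αᵢΔT Lᵢ = 11.2×10⁻⁶×26×775 + 9.3×10⁻⁶×26×250 + 24×10⁻⁶×26×775 = 0.7697 mm.
Since the ends are fixed, an axial force P builds up, equal in every segment, with P · Σ Lᵢ/(AᵢEᵢ) = δ_free.
The series flexibility is Σ Lᵢ/(AᵢEᵢ) = 775/(1775×27×10³) + 250/(1150×120×10³) + 775/(1725×72×10³) = 2.422×10⁻⁵ mm/N.
Hence P = δ_free / Σ(L/AE) = 0.7697/2.422×10⁻⁵ = 31.78 kN (tensile).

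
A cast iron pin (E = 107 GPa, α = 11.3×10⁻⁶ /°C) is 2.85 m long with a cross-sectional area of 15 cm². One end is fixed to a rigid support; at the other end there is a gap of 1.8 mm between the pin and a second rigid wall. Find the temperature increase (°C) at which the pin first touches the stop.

ΔT ≈ 55.9 °C

The gap closes when αΔT L = 1.8 mm, since the pin is still unstressed at that instant.
So ΔT = g/(αL) = 1.8/(11.3×10⁻⁶ × 2850) = 55.89 °C.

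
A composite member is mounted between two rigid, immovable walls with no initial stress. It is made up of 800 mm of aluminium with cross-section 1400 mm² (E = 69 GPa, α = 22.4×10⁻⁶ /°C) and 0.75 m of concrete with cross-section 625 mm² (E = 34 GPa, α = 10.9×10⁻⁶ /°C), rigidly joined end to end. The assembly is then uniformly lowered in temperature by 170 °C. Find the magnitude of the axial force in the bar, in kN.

P ≈ 102 kN (tensile)

Free thermal contraction of the whole bar: Σ αᵢΔT Lᵢ = 22.4×10⁻⁶×170×800 + 10.9×10⁻⁶×170×750 = 4.436 mm.
The rigid supports impose zero overall length change; the single axial force P common to all segments must satisfy P Σ Lᵢ/(AᵢEᵢ) = δ_free.
The series flexibility is Σ Lᵢ/(AᵢEᵢ) = 800/(1400×69×10³) + 750/(625×34×10³) = 4.358×10⁻⁵ mm/N.
Hence P = δ_free / Σ(L/AE) = 4.436/4.358×10⁻⁵ = 101.8 kN (tensile).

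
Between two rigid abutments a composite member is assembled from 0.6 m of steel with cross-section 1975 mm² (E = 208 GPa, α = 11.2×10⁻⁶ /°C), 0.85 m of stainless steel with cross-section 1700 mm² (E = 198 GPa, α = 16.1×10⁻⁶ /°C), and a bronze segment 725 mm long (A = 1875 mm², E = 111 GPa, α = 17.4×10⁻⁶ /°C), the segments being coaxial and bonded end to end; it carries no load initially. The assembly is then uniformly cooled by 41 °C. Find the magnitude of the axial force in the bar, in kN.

Free thermal contraction of the whole bar: Σ αᵢΔT Lᵢ = 11.2×10⁻⁶×41×600 + 16.1×10⁻⁶×41×850 + 17.4×10⁻⁶×41×725 = 1.354 mm.
Since the ends are fixed, an axial force P builds up, equal in every segment, with P · Σ Lᵢ/(AᵢEᵢ) = δ_free.
Σ Lᵢ/(AᵢEᵢ) = 600/(1975×208×10³) + 850/(1700×198×10³) + 725/(1875×111×10³) = 7.469×10⁻⁶ mm/N.
Hence P = δ_free / Σ(L/AE) = 1.354/7.469×10⁻⁶ = 181.3 kN (tensile).

P ≈ 181 kN (tensile)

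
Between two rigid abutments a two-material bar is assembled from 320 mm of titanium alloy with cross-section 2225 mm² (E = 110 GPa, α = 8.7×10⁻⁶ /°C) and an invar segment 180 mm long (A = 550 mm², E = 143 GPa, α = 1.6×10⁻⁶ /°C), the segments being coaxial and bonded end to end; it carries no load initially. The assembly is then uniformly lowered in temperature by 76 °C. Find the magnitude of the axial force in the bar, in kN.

If the supports were absent, the total length change would be Σ αᵢΔT Lᵢ = 8.7×10⁻⁶×76×320 + 1.6×10⁻⁶×76×180 = 0.2335 mm.
Since the ends are fixed, an axial force P builds up, equal in every segment, with P · Σ Lᵢ/(AᵢEᵢ) = δ_free.
The series flexibility is Σ Lᵢ/(AᵢEᵢ) = 320/(2225×110×10³) + 180/(550×143×10³) = 3.596×10⁻⁶ mm/N.
Hence P = δ_free / Σ(L/AE) = 0.2335/3.596×10⁻⁶ = 64.92 kN (tensile).

P ≈ 64.9 kN (tensile)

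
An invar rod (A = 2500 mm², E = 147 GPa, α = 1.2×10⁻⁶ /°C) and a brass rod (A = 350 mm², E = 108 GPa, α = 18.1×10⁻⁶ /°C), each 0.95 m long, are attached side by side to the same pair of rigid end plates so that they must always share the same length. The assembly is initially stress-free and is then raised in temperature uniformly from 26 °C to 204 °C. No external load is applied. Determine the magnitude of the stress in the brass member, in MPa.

σ ≈ 295 MPa (compressive)

The brass has the larger α, so on heating it would change length more than the invar if both were free. The rigid plates force a common final length, so the brass is put into compression and the invar into tension, with equal and opposite forces P (no external load).
Equating the net (thermal + elastic) strains gives |α₁ − α₂|·ΔT = P·[1/(A₁E₁) + 1/(A₂E₂)].
|α₁ − α₂|·ΔT = 16.9×10⁻⁶ × 178 = 0.003008.
1/(A₁E₁) + 1/(A₂E₂) = 1/(2500×147×10³) + 1/(350×108×10³) = 2.918×10⁻⁸ N⁻¹.
P = 0.003008 / 2.918×10⁻⁸ = 103100 N = 103.1 kN.
σ_{brass} = P/A₂ = 103100/350 = 294.6 MPa, compressive.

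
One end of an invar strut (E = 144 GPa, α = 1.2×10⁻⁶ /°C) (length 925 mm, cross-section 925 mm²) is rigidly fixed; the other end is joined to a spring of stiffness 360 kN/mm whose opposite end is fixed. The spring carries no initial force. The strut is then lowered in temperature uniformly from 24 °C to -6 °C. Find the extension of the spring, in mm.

Free thermal contraction: δ_free = αΔT L = 1.2×10⁻⁶ × 30 × 925 = 0.0333 mm.
Let P be the tensile force in the spring. The strut extends elastically by PL/(AE) and the spring stretches by P/k; together these equal δ_free.
P [ L/(AE) + 1/k ] = δ_free → P [ 925/(925×144×10³) + 1/(360×10³) ] = 0.0333.
P = 0.0333 / 9.722×10⁻⁶ = 3425 N.
Spring extension = P/k = 3425/(360×10³) = 0.009514 mm.

δ ≈ 0.00951 mm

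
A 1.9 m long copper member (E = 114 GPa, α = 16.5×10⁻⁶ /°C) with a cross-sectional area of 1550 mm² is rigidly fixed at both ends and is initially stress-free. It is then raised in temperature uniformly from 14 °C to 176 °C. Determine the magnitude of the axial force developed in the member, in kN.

P ≈ 472 kN (compressive)

With zero net strain, σ = E·αΔT = 114 GPa × 16.5×10⁻⁶ × 162 = 304.7 MPa.
P = AEαΔT = 1550 × 114×10³ × 16.5×10⁻⁶ × 162 = 472.3 kN (compressive).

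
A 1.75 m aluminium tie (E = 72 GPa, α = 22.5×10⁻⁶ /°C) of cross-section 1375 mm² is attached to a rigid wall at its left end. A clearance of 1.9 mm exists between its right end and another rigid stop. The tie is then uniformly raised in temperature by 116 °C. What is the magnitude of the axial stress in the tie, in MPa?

Free thermal elongation = αΔT L = 22.5×10⁻⁶ × 116 × 1750 = 4.567 mm.
The gap closes (δ_free > 1.9 mm) and the wall then resists a further 4.567 − 1.9 = 2.667 mm of expansion.
So σ = E(δ_free − g)/L = 72×10³ × 2.667/1750 = 109.7 MPa.

σ ≈ 110 MPa (compressive)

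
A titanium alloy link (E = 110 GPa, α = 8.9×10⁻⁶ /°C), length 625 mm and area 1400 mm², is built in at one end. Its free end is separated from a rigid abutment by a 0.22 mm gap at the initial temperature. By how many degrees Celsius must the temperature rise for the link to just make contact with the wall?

ΔT ≈ 39.6 °C

Contact occurs when the free expansion equals the gap: αΔT L = 0.22 mm.
So ΔT = g/(αL) = 0.22/(8.9×10⁻⁶ × 625) = 39.55 °C.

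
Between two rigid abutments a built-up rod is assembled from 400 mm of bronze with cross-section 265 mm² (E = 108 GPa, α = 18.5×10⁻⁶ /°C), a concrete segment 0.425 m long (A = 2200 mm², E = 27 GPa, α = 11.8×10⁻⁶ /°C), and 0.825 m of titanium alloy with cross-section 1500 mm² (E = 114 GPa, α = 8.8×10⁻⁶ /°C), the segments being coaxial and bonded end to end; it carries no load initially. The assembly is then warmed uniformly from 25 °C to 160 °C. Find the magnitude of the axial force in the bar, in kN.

With the walls removed the bar would change length by δ_free = Σ αᵢΔT Lᵢ = 18.5×10⁻⁶×135×400 + 11.8×10⁻⁶×135×425 + 8.8×10⁻⁶×135×825 = 2.656 mm.
The walls prevent any net length change, so an axial force P (same in every segment) develops. Compatibility: P · Σ Lᵢ/(AᵢEᵢ) = δ_free.
Σ Lᵢ/(AᵢEᵢ) = 400/(265×108×10³) + 425/(2200×27×10³) + 825/(1500×114×10³) = 2.596×10⁻⁵ mm/N.
Hence P = δ_free / Σ(L/AE) = 2.656/2.596×10⁻⁵ = 102.3 kN (compressive).

P ≈ 102 kN (compressive)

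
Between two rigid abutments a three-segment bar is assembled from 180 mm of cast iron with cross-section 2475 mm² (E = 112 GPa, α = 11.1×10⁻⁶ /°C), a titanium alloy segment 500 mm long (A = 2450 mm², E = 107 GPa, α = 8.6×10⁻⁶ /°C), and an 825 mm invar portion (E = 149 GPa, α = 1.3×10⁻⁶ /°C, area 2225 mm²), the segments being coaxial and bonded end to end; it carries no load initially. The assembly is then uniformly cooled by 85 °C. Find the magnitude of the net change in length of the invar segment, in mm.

With the walls removed the bar would change length by δ_free = Σ αᵢΔT Lᵢ = 11.1×10⁻⁶×85×180 + 8.6×10⁻⁶×85×500 + 1.3×10⁻⁶×85×825 = 0.6265 mm.
Since the ends are fixed, an axial force P builds up, equal in every segment, with P · Σ Lᵢ/(AᵢEᵢ) = δ_free.
The series flexibility is Σ Lᵢ/(AᵢEᵢ) = 180/(2475×112×10³) + 500/(2450×107×10³) + 825/(2225×149×10³) = 5.045×10⁻⁶ mm/N.
Hence P = δ_free / Σ(L/AE) = 0.6265/5.045×10⁻⁶ = 124.2 kN (tensile).
For the invar segment, free thermal change = 1.3×10⁻⁶×85×825 = 0.09116 mm and elastic change from P = 124200×825/(2225×149×10³) = 0.309 mm; these oppose, so the net change is 0.218 mm (segment lengthens).

|ΔL| ≈ 0.218 mm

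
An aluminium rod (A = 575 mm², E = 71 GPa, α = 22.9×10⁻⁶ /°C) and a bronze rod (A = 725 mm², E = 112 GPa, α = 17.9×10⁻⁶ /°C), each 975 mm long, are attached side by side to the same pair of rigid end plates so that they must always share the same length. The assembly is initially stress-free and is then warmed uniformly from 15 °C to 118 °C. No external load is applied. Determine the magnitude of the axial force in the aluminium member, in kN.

The aluminium has the larger α, so on heating it would change length more than the bronze if both were free. The rigid plates force a common final length, so the aluminium is put into compression and the bronze into tension, with equal and opposite forces P (no external load).
Compatibility of the two members (thermal + elastic change equal): (α₁ − α₂)ΔT = P·[1/(A₁E₁) + 1/(A₂E₂)].
|α₁ − α₂|·ΔT = 5×10⁻⁶ × 103 = 0.000515.
1/(A₁E₁) + 1/(A₂E₂) = 1/(575×71×10³) + 1/(725×112×10³) = 3.681×10⁻⁸ N⁻¹.
P = 0.000515 / 3.681×10⁻⁸ = 13990 N = 13.99 kN.

P ≈ 14 kN (compressive in the aluminium)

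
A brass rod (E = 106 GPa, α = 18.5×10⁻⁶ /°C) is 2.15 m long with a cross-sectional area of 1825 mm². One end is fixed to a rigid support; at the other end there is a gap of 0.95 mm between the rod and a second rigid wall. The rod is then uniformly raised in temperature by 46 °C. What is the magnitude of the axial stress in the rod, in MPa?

σ ≈ 43.4 MPa (compressive)

If the wall were absent the rod would grow by αΔT L = 18.5×10⁻⁶ × 46 × 2150 = 1.83 mm.
This exceeds the 0.95 mm gap, so the wall pushes back. The portion of expansion that must be recovered elastically is δ_free − gap = 1.83 − 0.95 = 0.8797 mm.
That suppressed elongation corresponds to σ = E·Δ/L = 106×10³ × 0.8797/2150 = 43.37 MPa.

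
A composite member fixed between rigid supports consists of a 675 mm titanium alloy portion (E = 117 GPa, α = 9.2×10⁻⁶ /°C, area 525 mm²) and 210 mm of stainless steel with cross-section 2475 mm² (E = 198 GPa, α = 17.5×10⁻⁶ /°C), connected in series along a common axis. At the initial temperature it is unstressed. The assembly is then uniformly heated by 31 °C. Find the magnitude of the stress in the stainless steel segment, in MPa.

σ ≈ 10.8 MPa (compressive)

Free thermal expansion of the whole bar: Σ αᵢΔT Lᵢ = 9.2×10⁻⁶×31×675 + 17.5×10⁻⁶×31×210 = 0.3064 mm.
The rigid supports impose zero overall length change; the single axial force P common to all segments must satisfy P Σ Lᵢ/(AᵢEᵢ) = δ_free.
The series flexibility is Σ Lᵢ/(AᵢEᵢ) = 675/(525×117×10³) + 210/(2475×198×10³) = 1.142×10⁻⁵ mm/N.
Hence P = δ_free / Σ(L/AE) = 0.3064/1.142×10⁻⁵ = 26.84 kN (compressive).
σ_{stainless steel} = P / A = 26840 / 2475 = 10.84 MPa.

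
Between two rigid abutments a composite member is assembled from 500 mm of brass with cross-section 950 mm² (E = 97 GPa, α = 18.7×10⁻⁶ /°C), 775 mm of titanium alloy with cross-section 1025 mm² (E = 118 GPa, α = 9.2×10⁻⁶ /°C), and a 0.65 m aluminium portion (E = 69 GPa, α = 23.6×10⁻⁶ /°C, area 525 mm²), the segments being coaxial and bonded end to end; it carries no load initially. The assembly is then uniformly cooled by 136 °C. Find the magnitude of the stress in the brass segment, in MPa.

σ ≈ 153 MPa (tensile)

Free thermal contraction of the whole bar: Σ αᵢΔT Lᵢ = 18.7×10⁻⁶×136×500 + 9.2×10⁻⁶×136×775 + 23.6×10⁻⁶×136×650 = 4.328 mm.
Since the ends are fixed, an axial force P builds up, equal in every segment, with P · Σ Lᵢ/(AᵢEᵢ) = δ_free.
The series flexibility is Σ Lᵢ/(AᵢEᵢ) = 500/(950×97×10³) + 775/(1025×118×10³) + 650/(525×69×10³) = 2.978×10⁻⁵ mm/N.
So P = 4.328 / 2.978×10⁻⁵ = 145.3 kN, tensile.
σ_{brass} = P / A = 145300 / 950 = 153 MPa.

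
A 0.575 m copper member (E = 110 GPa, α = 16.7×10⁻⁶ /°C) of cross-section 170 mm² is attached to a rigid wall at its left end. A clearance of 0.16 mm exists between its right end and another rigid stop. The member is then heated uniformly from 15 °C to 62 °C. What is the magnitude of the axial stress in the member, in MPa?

If the wall were absent the member would grow by αΔT L = 16.7×10⁻⁶ × 47 × 575 = 0.4513 mm.
This exceeds the 0.16 mm gap, so the wall pushes back. The portion of expansion that must be recovered elastically is δ_free − gap = 0.4513 − 0.16 = 0.2913 mm.
So σ = E(δ_free − g)/L = 110×10³ × 0.2913/575 = 55.73 MPa.

σ ≈ 55.7 MPa (compressive)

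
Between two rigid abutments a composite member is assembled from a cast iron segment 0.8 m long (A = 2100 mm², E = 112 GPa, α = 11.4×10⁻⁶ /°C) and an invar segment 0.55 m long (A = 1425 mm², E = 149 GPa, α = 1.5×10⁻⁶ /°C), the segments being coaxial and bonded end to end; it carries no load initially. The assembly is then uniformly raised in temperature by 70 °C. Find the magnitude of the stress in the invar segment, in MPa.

σ ≈ 81.5 MPa (compressive)

With the walls removed the bar would change length by δ_free = Σ αᵢΔT Lᵢ = 11.4×10⁻⁶×70×800 + 1.5×10⁻⁶×70×550 = 0.6961 mm.
Since the ends are fixed, an axial force P builds up, equal in every segment, with P · Σ Lᵢ/(AᵢEᵢ) = δ_free.
The series flexibility is Σ Lᵢ/(AᵢEᵢ) = 800/(2100×112×10³) + 550/(1425×149×10³) = 5.992×10⁻⁶ mm/N.
Hence P = δ_free / Σ(L/AE) = 0.6961/5.992×10⁻⁶ = 116.2 kN (compressive).
σ_{invar} = P / A = 116200 / 1425 = 81.53 MPa.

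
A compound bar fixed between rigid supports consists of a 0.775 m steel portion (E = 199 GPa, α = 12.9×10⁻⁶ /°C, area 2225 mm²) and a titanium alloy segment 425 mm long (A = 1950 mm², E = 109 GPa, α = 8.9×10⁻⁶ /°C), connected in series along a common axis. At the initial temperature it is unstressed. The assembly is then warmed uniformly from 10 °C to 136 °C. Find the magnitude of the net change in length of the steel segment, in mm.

|ΔL| ≈ 0.449 mm

With the walls removed the bar would change length by δ_free = Σ αᵢΔT Lᵢ = 12.9×10⁻⁶×126×775 + 8.9×10⁻⁶×126×425 = 1.736 mm.
Since the ends are fixed, an axial force P builds up, equal in every segment, with P · Σ Lᵢ/(AᵢEᵢ) = δ_free.
The series flexibility is Σ Lᵢ/(AᵢEᵢ) = 775/(2225×199×10³) + 425/(1950×109×10³) = 3.75×10⁻⁶ mm/N.
Hence P = δ_free / Σ(L/AE) = 1.736/3.75×10⁻⁶ = 463 kN (compressive).
For the steel segment, free thermal change = 12.9×10⁻⁶×126×775 = 1.26 mm and elastic change from P = 463000×775/(2225×199×10³) = 0.8104 mm; these oppose, so the net change is 0.449 mm (segment lengthens).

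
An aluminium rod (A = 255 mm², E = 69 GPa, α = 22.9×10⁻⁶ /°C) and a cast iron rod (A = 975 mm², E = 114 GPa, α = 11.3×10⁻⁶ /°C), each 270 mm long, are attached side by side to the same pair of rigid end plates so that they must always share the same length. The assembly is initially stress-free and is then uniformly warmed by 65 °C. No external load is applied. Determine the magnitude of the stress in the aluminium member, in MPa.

The aluminium has the larger α, so on heating it would change length more than the cast iron if both were free. The rigid plates force a common final length, so the aluminium is put into compression and the cast iron into tension, with equal and opposite forces P (no external load).
Setting the final lengths equal and cancelling L: (α₁ − α₂)ΔT = P/(A₁E₁) + P/(A₂E₂).
|α₁ − α₂|·ΔT = 11.6×10⁻⁶ × 65 = 0.000754.
1/(A₁E₁) + 1/(A₂E₂) = 1/(255×69×10³) + 1/(975×114×10³) = 6.583×10⁻⁸ N⁻¹.
So P = 0.000754 / 6.583×10⁻⁸ = 11.45 kN.
σ_{aluminium} = P/A₁ = 11450/255 = 44.92 MPa, compressive.

σ ≈ 44.9 MPa (compressive)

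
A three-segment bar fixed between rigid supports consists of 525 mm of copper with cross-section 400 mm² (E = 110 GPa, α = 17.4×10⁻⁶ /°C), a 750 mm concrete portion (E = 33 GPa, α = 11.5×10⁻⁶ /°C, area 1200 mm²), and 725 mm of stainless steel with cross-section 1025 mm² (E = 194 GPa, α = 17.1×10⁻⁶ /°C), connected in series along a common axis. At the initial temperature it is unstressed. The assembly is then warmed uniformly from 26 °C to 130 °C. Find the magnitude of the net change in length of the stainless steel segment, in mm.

With the walls removed the bar would change length by δ_free = Σ αᵢΔT Lᵢ = 17.4×10⁻⁶×104×525 + 11.5×10⁻⁶×104×750 + 17.1×10⁻⁶×104×725 = 3.136 mm.
The walls prevent any net length change, so an axial force P (same in every segment) develops. Compatibility: P · Σ Lᵢ/(AᵢEᵢ) = δ_free.
Σ Lᵢ/(AᵢEᵢ) = 525/(400×110×10³) + 750/(1200×33×10³) + 725/(1025×194×10³) = 3.452×10⁻⁵ mm/N.
P = 3.136 / 3.452×10⁻⁵ = 90860 N = 90.86 kN, compressive.
For the stainless steel segment, free thermal change = 17.1×10⁻⁶×104×725 = 1.289 mm and elastic change from P = 90860×725/(1025×194×10³) = 0.3313 mm; these oppose, so the net change is 0.958 mm (segment lengthens).

|ΔL| ≈ 0.958 mm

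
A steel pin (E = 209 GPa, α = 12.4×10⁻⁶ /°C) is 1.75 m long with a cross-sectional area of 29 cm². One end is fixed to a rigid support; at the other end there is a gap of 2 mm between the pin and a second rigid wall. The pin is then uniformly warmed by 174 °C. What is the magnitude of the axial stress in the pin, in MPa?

If the wall were absent the pin would grow by αΔT L = 12.4×10⁻⁶ × 174 × 1750 = 3.776 mm.
This exceeds the 2 mm gap, so the wall pushes back. The portion of expansion that must be recovered elastically is δ_free − gap = 3.776 − 2 = 1.776 mm.
Compatibility: PL/(AE) = 1.776 mm, so σ = P/A = E × (1.776/1750) = 212.1 MPa.

σ ≈ 212 MPa (compressive)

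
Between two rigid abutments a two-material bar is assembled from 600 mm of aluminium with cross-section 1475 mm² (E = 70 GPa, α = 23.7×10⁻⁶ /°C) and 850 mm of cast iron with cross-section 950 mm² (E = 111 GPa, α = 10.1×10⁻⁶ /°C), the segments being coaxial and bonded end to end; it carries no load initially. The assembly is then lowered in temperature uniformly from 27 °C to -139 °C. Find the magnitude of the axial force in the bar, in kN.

With the walls removed the bar would change length by δ_free = Σ αᵢΔT Lᵢ = 23.7×10⁻⁶×166×600 + 10.1×10⁻⁶×166×850 = 3.786 mm.
The walls prevent any net length change, so an axial force P (same in every segment) develops. Compatibility: P · Σ Lᵢ/(AᵢEᵢ) = δ_free.
The series flexibility is Σ Lᵢ/(AᵢEᵢ) = 600/(1475×70×10³) + 850/(950×111×10³) = 1.387×10⁻⁵ mm/N.
P = 3.786 / 1.387×10⁻⁵ = 272900 N = 272.9 kN, tensile.

P ≈ 273 kN (tensile)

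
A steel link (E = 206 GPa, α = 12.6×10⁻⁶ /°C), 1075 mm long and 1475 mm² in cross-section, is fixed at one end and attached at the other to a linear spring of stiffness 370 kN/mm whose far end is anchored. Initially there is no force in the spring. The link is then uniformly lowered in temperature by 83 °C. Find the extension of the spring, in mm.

Free thermal contraction: δ_free = αΔT L = 12.6×10⁻⁶ × 83 × 1075 = 1.124 mm.
Let P be the tensile force in the spring. The link extends elastically by PL/(AE) and the spring stretches by P/k; together these equal δ_free.
P [ L/(AE) + 1/k ] = δ_free → P [ 1075/(1475×206×10³) + 1/(370×10³) ] = 1.124.
P = 1.124 / 6.241×10⁻⁶ = 180100 N.
Spring extension = P/k = 180100/(370×10³) = 0.4869 mm.

δ ≈ 0.487 mm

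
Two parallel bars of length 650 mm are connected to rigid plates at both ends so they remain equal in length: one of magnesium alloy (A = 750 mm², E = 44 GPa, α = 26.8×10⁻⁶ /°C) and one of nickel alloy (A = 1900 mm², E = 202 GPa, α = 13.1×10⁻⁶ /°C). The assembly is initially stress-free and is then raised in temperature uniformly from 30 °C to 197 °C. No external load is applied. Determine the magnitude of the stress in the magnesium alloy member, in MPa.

The magnesium alloy has the larger α, so on heating it would change length more than the nickel alloy if both were free. The rigid plates force a common final length, so the magnesium alloy is put into compression and the nickel alloy into tension, with equal and opposite forces P (no external load).
Equating the net (thermal + elastic) strains gives |α₁ − α₂|·ΔT = P·[1/(A₁E₁) + 1/(A₂E₂)].
|α₁ − α₂|·ΔT = 13.7×10⁻⁶ × 167 = 0.002288.
1/(A₁E₁) + 1/(A₂E₂) = 1/(750×44×10³) + 1/(1900×202×10³) = 3.291×10⁻⁸ N⁻¹.
So P = 0.002288 / 3.291×10⁻⁸ = 69.52 kN.
σ_{magnesium alloy} = P/A₁ = 69520/750 = 92.7 MPa, compressive.

σ ≈ 92.7 MPa (compressive)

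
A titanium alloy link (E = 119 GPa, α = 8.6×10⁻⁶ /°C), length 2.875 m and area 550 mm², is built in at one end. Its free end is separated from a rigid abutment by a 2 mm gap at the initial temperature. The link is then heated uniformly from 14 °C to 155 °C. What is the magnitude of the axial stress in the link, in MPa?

σ ≈ 61.5 MPa (compressive)

Free thermal elongation = αΔT L = 8.6×10⁻⁶ × 141 × 2875 = 3.486 mm.
This exceeds the 2 mm gap, so the wall pushes back. The portion of expansion that must be recovered elastically is δ_free − gap = 3.486 − 2 = 1.486 mm.
That suppressed elongation corresponds to σ = E·Δ/L = 119×10³ × 1.486/2875 = 61.52 MPa.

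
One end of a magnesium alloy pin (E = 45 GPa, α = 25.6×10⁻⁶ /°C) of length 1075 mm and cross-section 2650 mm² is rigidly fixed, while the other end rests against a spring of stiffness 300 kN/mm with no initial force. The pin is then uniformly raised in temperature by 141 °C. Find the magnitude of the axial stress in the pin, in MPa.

If the spring were absent the pin would lengthen by αΔT L = 25.6×10⁻⁶ × 141 × 1075 = 3.88 mm.
With a force P in the spring, the elastic change of the pin is PL/(AE) and that of the spring is P/k; compatibility requires their sum to equal δ_free.
P [ L/(AE) + 1/k ] = δ_free → P [ 1075/(2650×45×10³) + 1/(300×10³) ] = 3.88.
P = 3.88 / 1.235×10⁻⁵ = 314200 N.
σ = P/A = 314200/2650 = 118.6 MPa.

σ ≈ 119 MPa (compressive)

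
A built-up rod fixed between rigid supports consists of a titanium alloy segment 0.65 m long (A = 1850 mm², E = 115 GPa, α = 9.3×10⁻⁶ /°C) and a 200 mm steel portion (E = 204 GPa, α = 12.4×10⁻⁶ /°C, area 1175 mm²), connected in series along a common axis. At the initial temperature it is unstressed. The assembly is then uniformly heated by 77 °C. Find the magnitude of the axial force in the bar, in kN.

P ≈ 169 kN (compressive)

With the walls removed the bar would change length by δ_free = Σ αᵢΔT Lᵢ = 9.3×10⁻⁶×77×650 + 12.4×10⁻⁶×77×200 = 0.6564 mm.
The rigid supports impose zero overall length change; the single axial force P common to all segments must satisfy P Σ Lᵢ/(AᵢEᵢ) = δ_free.
The series flexibility is Σ Lᵢ/(AᵢEᵢ) = 650/(1850×115×10³) + 200/(1175×204×10³) = 3.89×10⁻⁶ mm/N.
Hence P = δ_free / Σ(L/AE) = 0.6564/3.89×10⁻⁶ = 168.8 kN (compressive).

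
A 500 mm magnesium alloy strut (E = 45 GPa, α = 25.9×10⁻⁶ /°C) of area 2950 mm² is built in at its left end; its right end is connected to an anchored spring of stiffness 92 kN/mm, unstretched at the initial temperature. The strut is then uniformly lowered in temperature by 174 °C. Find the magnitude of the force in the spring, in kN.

The unrestrained thermal change is αΔT L = 25.9×10⁻⁶ × 174 × 500 = 2.253 mm.
With a force P in the spring, the elastic change of the strut is PL/(AE) and that of the spring is P/k; compatibility requires their sum to equal δ_free.
P [ L/(AE) + 1/k ] = δ_free → P [ 500/(2950×45×10³) + 1/(92×10³) ] = 2.253.
P = 2.253 / 1.464×10⁻⁵ = 154000 N.

P ≈ 154 kN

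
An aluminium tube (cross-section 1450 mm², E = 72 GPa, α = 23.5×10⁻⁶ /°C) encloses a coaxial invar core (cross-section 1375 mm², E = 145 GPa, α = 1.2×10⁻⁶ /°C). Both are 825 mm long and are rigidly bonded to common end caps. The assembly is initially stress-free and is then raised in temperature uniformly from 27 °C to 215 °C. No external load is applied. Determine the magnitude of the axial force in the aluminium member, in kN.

P ≈ 287 kN (compressive in the aluminium)

Both members must finish at the same length. With the larger α, the aluminium tends to over-expand; the plates restrain it, putting the aluminium in compression and the invar in tension. With no external load the two internal forces are equal and opposite, magnitude P.
Setting the final lengths equal and cancelling L: (α₁ − α₂)ΔT = P/(A₁E₁) + P/(A₂E₂).
|α₁ − α₂|·ΔT = 22.3×10⁻⁶ × 188 = 0.004192.
1/(A₁E₁) + 1/(A₂E₂) = 1/(1450×72×10³) + 1/(1375×145×10³) = 1.459×10⁻⁸ N⁻¹.
P = 0.004192 / 1.459×10⁻⁸ = 287300 N = 287.3 kN.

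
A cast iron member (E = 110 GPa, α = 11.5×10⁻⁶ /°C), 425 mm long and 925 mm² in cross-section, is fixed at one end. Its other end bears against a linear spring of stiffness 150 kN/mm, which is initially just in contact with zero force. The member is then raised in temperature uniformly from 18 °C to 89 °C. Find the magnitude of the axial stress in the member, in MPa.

If the spring were absent the member would lengthen by αΔT L = 11.5×10⁻⁶ × 71 × 425 = 0.347 mm.
Let P be the compressive force at the spring. The member shortens elastically by PL/(AE) and the spring compresses by P/k; together these equal δ_free.
P [ L/(AE) + 1/k ] = δ_free → P [ 425/(925×110×10³) + 1/(150×10³) ] = 0.347.
P = 0.347 / 1.084×10⁻⁵ = 32000 N.
σ = P/A = 32000/925 = 34.6 MPa.

σ ≈ 34.6 MPa (compressive)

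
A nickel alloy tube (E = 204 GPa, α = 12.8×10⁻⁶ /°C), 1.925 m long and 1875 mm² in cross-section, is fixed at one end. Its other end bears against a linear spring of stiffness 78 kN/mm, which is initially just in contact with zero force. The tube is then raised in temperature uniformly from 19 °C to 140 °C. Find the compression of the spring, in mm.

δ ≈ 2.14 mm

Free thermal expansion: δ_free = αΔT L = 12.8×10⁻⁶ × 121 × 1925 = 2.981 mm.
With a force P in the spring, the elastic change of the tube is PL/(AE) and that of the spring is P/k; compatibility requires their sum to equal δ_free.
So P = δ_free / [L/(AE) + 1/k] = 2.981 / [ 1925/(1875×204×10³) + 1/(78×10³) ].
P = 2.981 / 1.785×10⁻⁵ = 167000 N.
Spring compression = P/k = 167000/(78×10³) = 2.141 mm.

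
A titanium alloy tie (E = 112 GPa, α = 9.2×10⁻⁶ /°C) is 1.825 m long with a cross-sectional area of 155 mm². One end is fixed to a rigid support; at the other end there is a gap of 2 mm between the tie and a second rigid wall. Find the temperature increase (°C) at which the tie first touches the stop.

ΔT ≈ 119 °C

The gap closes when αΔT L = 2 mm, since the tie is still unstressed at that instant.
So ΔT = g/(αL) = 2/(9.2×10⁻⁶ × 1825) = 119.1 °C.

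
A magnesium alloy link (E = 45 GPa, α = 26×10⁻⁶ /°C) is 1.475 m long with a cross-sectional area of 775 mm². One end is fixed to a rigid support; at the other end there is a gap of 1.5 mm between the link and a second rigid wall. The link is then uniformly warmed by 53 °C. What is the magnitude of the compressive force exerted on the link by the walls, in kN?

Free thermal elongation = αΔT L = 26×10⁻⁶ × 53 × 1475 = 2.033 mm.
The gap closes (δ_free > 1.5 mm) and the wall then resists a further 2.033 − 1.5 = 0.5325 mm of expansion.
That suppressed elongation corresponds to σ = E·Δ/L = 45×10³ × 0.5325/1475 = 16.25 MPa.
Force on the wall = σA = 16.25 × 775 mm² = 12.59 kN.

P ≈ 12.6 kN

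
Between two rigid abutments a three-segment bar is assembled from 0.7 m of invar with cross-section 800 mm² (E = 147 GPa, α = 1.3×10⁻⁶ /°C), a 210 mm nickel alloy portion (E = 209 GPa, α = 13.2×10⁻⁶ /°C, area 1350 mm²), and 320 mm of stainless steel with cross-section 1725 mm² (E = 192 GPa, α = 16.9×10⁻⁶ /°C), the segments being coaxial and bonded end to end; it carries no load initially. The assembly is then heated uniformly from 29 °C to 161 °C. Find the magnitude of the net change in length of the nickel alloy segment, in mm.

|ΔL| ≈ 0.249 mm

With the walls removed the bar would change length by δ_free = Σ αᵢΔT Lᵢ = 1.3×10⁻⁶×132×700 + 13.2×10⁻⁶×132×210 + 16.9×10⁻⁶×132×320 = 1.2 mm.
The walls prevent any net length change, so an axial force P (same in every segment) develops. Compatibility: P · Σ Lᵢ/(AᵢEᵢ) = δ_free.
The series flexibility is Σ Lᵢ/(AᵢEᵢ) = 700/(800×147×10³) + 210/(1350×209×10³) + 320/(1725×192×10³) = 7.663×10⁻⁶ mm/N.
Hence P = δ_free / Σ(L/AE) = 1.2/7.663×10⁻⁶ = 156.6 kN (compressive).
For the nickel alloy segment, free thermal change = 13.2×10⁻⁶×132×210 = 0.3659 mm and elastic change from P = 156600×210/(1350×209×10³) = 0.1165 mm; these oppose, so the net change is 0.249 mm (segment lengthens).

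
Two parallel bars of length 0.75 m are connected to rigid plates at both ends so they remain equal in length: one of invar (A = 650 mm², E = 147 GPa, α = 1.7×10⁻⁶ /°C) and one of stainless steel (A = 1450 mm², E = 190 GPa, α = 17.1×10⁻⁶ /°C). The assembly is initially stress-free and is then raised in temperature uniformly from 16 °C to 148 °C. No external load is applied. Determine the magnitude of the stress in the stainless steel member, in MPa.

σ ≈ 99.5 MPa (compressive)

Equilibrium of a rigid end plate with no external load gives equal and opposite internal forces ±P in the two members. Since α_{stainless steel} > α_{invar}, heating drives the stainless steel into compression and the invar into tension.
Setting the final lengths equal and cancelling L: (α₁ − α₂)ΔT = P/(A₁E₁) + P/(A₂E₂).
|α₁ − α₂|·ΔT = 15.4×10⁻⁶ × 132 = 0.002033.
1/(A₁E₁) + 1/(A₂E₂) = 1/(650×147×10³) + 1/(1450×190×10³) = 1.41×10⁻⁸ N⁻¹.
So P = 0.002033 / 1.41×10⁻⁸ = 144.2 kN.
σ_{stainless steel} = P/A₂ = 144200/1450 = 99.46 MPa, compressive.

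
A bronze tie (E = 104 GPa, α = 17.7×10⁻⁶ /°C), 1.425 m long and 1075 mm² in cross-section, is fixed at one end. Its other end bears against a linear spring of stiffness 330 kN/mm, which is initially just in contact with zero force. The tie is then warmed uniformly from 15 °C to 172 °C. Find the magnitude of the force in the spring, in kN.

The unrestrained thermal change is αΔT L = 17.7×10⁻⁶ × 157 × 1425 = 3.96 mm.
Let P be the compressive force at the spring. The tie shortens elastically by PL/(AE) and the spring compresses by P/k; together these equal δ_free.
So P = δ_free / [L/(AE) + 1/k] = 3.96 / [ 1425/(1075×104×10³) + 1/(330×10³) ].
P = 3.96 / 1.578×10⁻⁵ = 251000 N.

P ≈ 251 kN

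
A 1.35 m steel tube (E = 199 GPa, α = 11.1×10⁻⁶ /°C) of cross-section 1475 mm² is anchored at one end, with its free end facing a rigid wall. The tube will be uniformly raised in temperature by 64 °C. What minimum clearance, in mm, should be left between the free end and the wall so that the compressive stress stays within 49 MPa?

With no wall the tube would lengthen by αΔT L = 11.1×10⁻⁶ × 64 × 1350 = 0.959 mm.
At the allowable stress the elastic shortening the wall may impose is σL/E = 49 × 1350 / (199×10³) = 0.3324 mm.
The gap must absorb the remainder: g_min = 0.959 − 0.3324 = 0.6266 mm.

g ≈ 0.627 mm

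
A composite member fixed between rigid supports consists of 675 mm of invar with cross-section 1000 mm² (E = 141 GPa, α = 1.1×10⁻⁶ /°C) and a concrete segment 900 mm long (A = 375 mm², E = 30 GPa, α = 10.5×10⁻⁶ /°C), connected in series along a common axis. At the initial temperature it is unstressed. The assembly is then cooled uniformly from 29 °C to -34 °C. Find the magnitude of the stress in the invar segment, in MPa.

If the supports were absent, the total length change would be Σ αᵢΔT Lᵢ = 1.1×10⁻⁶×63×675 + 10.5×10⁻⁶×63×900 = 0.6421 mm.
The rigid supports impose zero overall length change; the single axial force P common to all segments must satisfy P Σ Lᵢ/(AᵢEᵢ) = δ_free.
The series flexibility is Σ Lᵢ/(AᵢEᵢ) = 675/(1000×141×10³) + 900/(375×30×10³) = 8.479×10⁻⁵ mm/N.
So P = 0.6421 / 8.479×10⁻⁵ = 7.573 kN, tensile.
σ_{invar} = P / A = 7573 / 1000 = 7.573 MPa.

σ ≈ 7.57 MPa (tensile)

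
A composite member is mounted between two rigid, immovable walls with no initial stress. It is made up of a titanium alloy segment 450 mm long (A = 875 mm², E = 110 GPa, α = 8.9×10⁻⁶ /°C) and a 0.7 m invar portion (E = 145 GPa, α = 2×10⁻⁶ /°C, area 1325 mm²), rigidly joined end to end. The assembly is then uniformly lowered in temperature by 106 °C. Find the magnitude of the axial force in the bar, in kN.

With the walls removed the bar would change length by δ_free = Σ αᵢΔT Lᵢ = 8.9×10⁻⁶×106×450 + 2×10⁻⁶×106×700 = 0.5729 mm.
The rigid supports impose zero overall length change; the single axial force P common to all segments must satisfy P Σ Lᵢ/(AᵢEᵢ) = δ_free.
Σ Lᵢ/(AᵢEᵢ) = 450/(875×110×10³) + 700/(1325×145×10³) = 8.319×10⁻⁶ mm/N.
So P = 0.5729 / 8.319×10⁻⁶ = 68.87 kN, tensile.

P ≈ 68.9 kN (tensile)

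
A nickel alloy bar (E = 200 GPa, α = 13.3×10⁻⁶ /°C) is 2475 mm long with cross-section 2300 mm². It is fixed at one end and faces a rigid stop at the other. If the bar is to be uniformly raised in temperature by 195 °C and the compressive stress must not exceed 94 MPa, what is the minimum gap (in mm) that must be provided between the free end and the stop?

With no wall the bar would lengthen by αΔT L = 13.3×10⁻⁶ × 195 × 2475 = 6.419 mm.
At the allowable stress the elastic shortening the wall may impose is σL/E = 94 × 2475 / (200×10³) = 1.163 mm.
So the gap has to take up the difference, g_min = δ_free − σL/E = 6.419 − 1.163 = 5.256 mm.

g ≈ 5.26 mm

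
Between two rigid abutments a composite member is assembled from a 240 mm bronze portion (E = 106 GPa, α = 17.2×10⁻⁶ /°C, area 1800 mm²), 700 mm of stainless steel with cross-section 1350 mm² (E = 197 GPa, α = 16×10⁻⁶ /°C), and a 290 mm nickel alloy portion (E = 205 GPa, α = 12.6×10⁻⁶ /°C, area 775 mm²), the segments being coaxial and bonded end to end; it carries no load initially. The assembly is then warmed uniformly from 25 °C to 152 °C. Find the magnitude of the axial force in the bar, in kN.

Free thermal expansion of the whole bar: Σ αᵢΔT Lᵢ = 17.2×10⁻⁶×127×240 + 16×10⁻⁶×127×700 + 12.6×10⁻⁶×127×290 = 2.411 mm.
The walls prevent any net length change, so an axial force P (same in every segment) develops. Compatibility: P · Σ Lᵢ/(AᵢEᵢ) = δ_free.
Σ Lᵢ/(AᵢEᵢ) = 240/(1800×106×10³) + 700/(1350×197×10³) + 290/(775×205×10³) = 5.715×10⁻⁶ mm/N.
P = 2.411 / 5.715×10⁻⁶ = 421800 N = 421.8 kN, compressive.

P ≈ 422 kN (compressive)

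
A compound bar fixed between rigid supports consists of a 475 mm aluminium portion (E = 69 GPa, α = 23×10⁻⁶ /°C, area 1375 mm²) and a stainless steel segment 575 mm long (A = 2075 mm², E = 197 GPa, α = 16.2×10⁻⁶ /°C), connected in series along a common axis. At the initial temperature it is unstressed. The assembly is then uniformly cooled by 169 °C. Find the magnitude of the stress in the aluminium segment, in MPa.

If the supports were absent, the total length change would be Σ αᵢΔT Lᵢ = 23×10⁻⁶×169×475 + 16.2×10⁻⁶×169×575 = 3.421 mm.
The rigid supports impose zero overall length change; the single axial force P common to all segments must satisfy P Σ Lᵢ/(AᵢEᵢ) = δ_free.
Σ Lᵢ/(AᵢEᵢ) = 475/(1375×69×10³) + 575/(2075×197×10³) = 6.413×10⁻⁶ mm/N.
So P = 3.421 / 6.413×10⁻⁶ = 533.4 kN, tensile.
σ_{aluminium} = P / A = 533400 / 1375 = 387.9 MPa.

σ ≈ 388 MPa (tensile)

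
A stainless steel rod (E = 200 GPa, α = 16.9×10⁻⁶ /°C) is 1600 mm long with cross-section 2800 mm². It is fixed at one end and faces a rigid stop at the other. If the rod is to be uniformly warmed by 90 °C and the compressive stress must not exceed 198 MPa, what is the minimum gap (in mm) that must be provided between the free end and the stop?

Free expansion if unrestrained: δ_free = αΔT L = 16.9×10⁻⁶ × 90 × 1600 = 2.434 mm.
At the allowable stress the elastic shortening the wall may impose is σL/E = 198 × 1600 / (200×10³) = 1.584 mm.
The gap must absorb the remainder: g_min = 2.434 − 1.584 = 0.8496 mm.

g ≈ 0.85 mm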